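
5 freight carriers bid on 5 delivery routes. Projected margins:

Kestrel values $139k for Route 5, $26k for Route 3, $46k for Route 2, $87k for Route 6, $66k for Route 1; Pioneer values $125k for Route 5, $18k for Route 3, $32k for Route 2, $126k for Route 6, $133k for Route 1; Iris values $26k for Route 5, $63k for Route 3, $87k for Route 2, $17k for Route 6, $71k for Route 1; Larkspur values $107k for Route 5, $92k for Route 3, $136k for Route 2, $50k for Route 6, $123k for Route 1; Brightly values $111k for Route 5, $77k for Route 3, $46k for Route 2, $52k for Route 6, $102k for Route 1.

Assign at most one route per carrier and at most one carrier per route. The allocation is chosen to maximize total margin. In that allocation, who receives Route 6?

This is a one-to-one assignment (maximum-weight bipartite matching).
Optimal: Kestrel→Route 5 ($139k), Pioneer→Route 6 ($126k), Iris→Route 3 ($63k), Larkspur→Route 2 ($136k), Brightly→Route 1 ($102k) — total 139+126+63+136+102 = $566k.
Next-best assignment: Kestrel→Route 5, Pioneer→Route 6, Iris→Route 2, Larkspur→Route 1, Brightly→Route 3 = $552k.
Pioneer's own top route is Route 1 ($133k), but forcing Pioneer→Route 1 and reassigning the rest optimally gives only $530k — worse by 36.

Pioneer receives Route 6.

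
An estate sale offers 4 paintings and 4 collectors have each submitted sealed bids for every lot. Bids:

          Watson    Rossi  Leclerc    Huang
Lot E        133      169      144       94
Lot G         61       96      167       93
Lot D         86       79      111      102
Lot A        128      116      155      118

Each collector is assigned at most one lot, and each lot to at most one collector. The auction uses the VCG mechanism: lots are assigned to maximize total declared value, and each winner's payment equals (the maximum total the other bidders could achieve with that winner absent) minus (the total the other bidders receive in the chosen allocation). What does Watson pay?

Efficient allocation: Watson→Lot A ($128), Rossi→Lot E ($169), Leclerc→Lot G ($167), Huang→Lot D ($102); total welfare W = $566.
Watson receives Lot A at value $128, so the others get W − 128 = $438.
Without Watson: best allocation of the remaining 3 bidders over all 4 lots is Rossi→Lot E ($169), Leclerc→Lot G ($167), Huang→Lot A ($118), total $454.
VCG payment = (others' best without Watson) − (others' welfare with Watson) = 454 − 438 = $16.

Watson pays $16.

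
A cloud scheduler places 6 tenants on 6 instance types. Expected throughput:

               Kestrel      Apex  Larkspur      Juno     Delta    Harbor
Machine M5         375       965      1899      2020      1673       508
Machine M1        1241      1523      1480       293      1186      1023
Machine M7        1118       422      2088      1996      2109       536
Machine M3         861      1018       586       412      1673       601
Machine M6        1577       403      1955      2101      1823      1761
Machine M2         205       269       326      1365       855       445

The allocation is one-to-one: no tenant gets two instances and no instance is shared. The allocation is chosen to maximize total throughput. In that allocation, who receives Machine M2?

Juno receives Machine M2.

Optimal: Kestrel→Machine M3 (861 ops/s), Apex→Machine M1 (1523 ops/s), Larkspur→Machine M5 (1899 ops/s), Juno→Machine M2 (1365 ops/s), Delta→Machine M7 (2109 ops/s), Harbor→Machine M6 (1761 ops/s) — total 861+1523+1899+1365+2109+1761 = 9518 ops/s.
Max-entry greedy (repeatedly take the single best remaining cell) gives 8938 ops/s, worse by 580.
Juno's own top instance is Machine M6 (2101 ops/s), but forcing Juno→Machine M6 and reassigning the rest optimally gives only 8938 ops/s — worse by 580.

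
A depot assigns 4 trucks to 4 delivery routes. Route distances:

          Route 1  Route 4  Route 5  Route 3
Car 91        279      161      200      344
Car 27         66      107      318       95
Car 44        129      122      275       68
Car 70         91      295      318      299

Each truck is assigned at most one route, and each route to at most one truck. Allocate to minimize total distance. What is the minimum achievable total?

Optimal: Car 91→Route 5 (200 km), Car 27→Route 4 (107 km), Car 44→Route 3 (68 km), Car 70→Route 1 (91 km) — total 200+107+68+91 = 466 km.
Min-entry greedy (repeatedly take the single cheapest remaining cell) gives 613 km, worse by 147.
Next-best assignment: Car 91→Route 5, Car 27→Route 3, Car 44→Route 4, Car 70→Route 1 = 508 km.

Min total: 466 km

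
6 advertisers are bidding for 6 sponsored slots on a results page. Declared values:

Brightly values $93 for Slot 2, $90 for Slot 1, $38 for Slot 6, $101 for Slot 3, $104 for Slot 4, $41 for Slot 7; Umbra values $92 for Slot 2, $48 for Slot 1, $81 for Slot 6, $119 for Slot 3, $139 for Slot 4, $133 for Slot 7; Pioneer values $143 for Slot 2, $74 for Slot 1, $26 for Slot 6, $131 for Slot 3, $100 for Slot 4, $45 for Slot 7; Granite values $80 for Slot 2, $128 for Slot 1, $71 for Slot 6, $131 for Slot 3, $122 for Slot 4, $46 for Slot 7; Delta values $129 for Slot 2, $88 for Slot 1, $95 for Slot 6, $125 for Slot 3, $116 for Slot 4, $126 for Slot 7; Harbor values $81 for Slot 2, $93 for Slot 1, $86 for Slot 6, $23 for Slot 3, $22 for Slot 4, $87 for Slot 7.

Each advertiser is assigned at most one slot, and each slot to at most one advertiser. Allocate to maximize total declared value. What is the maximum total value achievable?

Maximum total: $723

Treat this as an assignment problem: match each advertiser to one slot.
Optimal: Brightly→Slot 3 ($101), Umbra→Slot 4 ($139), Pioneer→Slot 2 ($143), Granite→Slot 1 ($128), Delta→Slot 7 ($126), Harbor→Slot 6 ($86) — total 101+139+143+128+126+86 = $723.
Row-greedy (each advertiser in turn takes its best remaining slot) gives $699, worse by 24.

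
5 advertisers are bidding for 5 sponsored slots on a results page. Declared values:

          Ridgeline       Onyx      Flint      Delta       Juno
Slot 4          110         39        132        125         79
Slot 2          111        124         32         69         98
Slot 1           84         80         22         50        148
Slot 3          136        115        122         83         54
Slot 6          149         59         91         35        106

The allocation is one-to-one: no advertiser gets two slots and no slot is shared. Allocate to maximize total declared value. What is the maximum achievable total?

Max total: $668

This is a one-to-one assignment (maximum-weight bipartite matching).
Optimal: Ridgeline→Slot 6 ($149), Onyx→Slot 2 ($124), Flint→Slot 3 ($122), Delta→Slot 4 ($125), Juno→Slot 1 ($148) — total 149+124+122+125+148 = $668.
Row-greedy (each advertiser in turn takes its best remaining slot) gives $636, worse by 32.
Next-best assignment: Ridgeline→Slot 6, Onyx→Slot 2, Flint→Slot 4, Delta→Slot 3, Juno→Slot 1 = $636.
Swapping Ridgeline↔Flint (Ridgeline→Slot 3 $136, Flint→Slot 6 $91) loses 44.
Checked against all permutations: $668 is optimal.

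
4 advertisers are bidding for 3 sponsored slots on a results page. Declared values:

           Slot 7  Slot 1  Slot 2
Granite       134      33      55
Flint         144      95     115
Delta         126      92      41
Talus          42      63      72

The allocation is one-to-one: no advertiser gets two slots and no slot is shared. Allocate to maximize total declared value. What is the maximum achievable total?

Treat this as an assignment problem: match each advertiser to one slot.
Optimal: Granite→Slot 7 ($134), Delta→Slot 1 ($92), Flint→Slot 2 ($115) — total 134+92+115 = $341.
Max-entry greedy (repeatedly take the single best remaining cell) gives $308, worse by 33.
Swapping Flint↔Granite (Flint→Slot 7 $144, Granite→Slot 2 $55) loses 50.

Max total: $341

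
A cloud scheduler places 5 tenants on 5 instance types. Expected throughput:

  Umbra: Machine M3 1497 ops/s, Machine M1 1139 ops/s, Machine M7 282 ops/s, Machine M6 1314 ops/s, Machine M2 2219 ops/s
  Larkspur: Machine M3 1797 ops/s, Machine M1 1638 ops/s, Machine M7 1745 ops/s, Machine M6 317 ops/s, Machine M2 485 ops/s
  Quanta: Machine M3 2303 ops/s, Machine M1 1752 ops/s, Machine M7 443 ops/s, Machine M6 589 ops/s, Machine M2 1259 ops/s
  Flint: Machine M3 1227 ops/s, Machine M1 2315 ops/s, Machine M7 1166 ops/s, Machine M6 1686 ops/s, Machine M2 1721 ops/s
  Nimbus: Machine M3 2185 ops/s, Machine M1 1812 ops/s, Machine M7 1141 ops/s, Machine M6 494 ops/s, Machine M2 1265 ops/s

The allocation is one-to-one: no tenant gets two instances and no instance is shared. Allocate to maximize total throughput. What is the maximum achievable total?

This is the linear assignment problem.
Optimal: Umbra→Machine M2 (2219 ops/s), Larkspur→Machine M7 (1745 ops/s), Quanta→Machine M3 (2303 ops/s), Flint→Machine M6 (1686 ops/s), Nimbus→Machine M1 (1812 ops/s) — total 2219+1745+2303+1686+1812 = 9765 ops/s.
Column-greedy (each instance in turn goes to its best remaining tenant) gives 8942 ops/s, worse by 823.
Next-best assignment: Umbra→Machine M2, Larkspur→Machine M7, Quanta→Machine M1, Flint→Machine M6, Nimbus→Machine M3 = 9587 ops/s.
Swapping Nimbus↔Larkspur (Nimbus→Machine M7 1141 ops/s, Larkspur→Machine M1 1638 ops/s) loses 778.
Every other assignment is strictly worse.

Maximum total: 9765 ops/s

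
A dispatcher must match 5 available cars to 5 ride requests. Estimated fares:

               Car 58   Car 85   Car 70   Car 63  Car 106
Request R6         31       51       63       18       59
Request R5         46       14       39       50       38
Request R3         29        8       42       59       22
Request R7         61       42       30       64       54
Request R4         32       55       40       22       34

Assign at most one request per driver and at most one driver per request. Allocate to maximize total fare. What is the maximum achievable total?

Optimal: Car 58→Request R5 ($46), Car 85→Request R4 ($55), Car 70→Request R6 ($63), Car 63→Request R3 ($59), Car 106→Request R7 ($54) — total 46+55+63+59+54 = $277.
Next-best assignment: Car 58→Request R7, Car 85→Request R4, Car 70→Request R6, Car 63→Request R3, Car 106→Request R5 = $276.

Max total: $277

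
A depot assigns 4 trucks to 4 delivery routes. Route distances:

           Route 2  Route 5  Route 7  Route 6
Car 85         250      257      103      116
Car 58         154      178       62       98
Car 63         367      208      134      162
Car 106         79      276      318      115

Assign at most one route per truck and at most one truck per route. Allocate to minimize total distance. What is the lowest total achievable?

Optimal: Car 85→Route 6 (116 km), Car 58→Route 7 (62 km), Car 63→Route 5 (208 km), Car 106→Route 2 (79 km) — total 116+62+208+79 = 465 km.
Column-greedy (each route in turn goes to its cheapest remaining truck) gives 522 km, worse by 57.
Checked against all permutations: 465 km is optimal.

Min total: 465 km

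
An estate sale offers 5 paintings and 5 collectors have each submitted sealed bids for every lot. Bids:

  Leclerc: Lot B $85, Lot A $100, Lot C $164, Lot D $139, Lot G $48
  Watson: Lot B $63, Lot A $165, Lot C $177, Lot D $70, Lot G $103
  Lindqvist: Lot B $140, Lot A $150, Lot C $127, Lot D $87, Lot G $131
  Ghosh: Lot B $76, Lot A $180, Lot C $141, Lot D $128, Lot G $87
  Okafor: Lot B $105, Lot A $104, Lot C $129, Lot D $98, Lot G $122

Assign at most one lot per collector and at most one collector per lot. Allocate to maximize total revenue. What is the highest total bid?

Optimal: Leclerc→Lot D ($139), Watson→Lot C ($177), Lindqvist→Lot B ($140), Ghosh→Lot A ($180), Okafor→Lot G ($122) — total 139+177+140+180+122 = $758.
Row-greedy (each collector in turn takes its best remaining lot) gives $719, worse by 39.
Next-best assignment: Leclerc→Lot D, Watson→Lot C, Lindqvist→Lot G, Ghosh→Lot A, Okafor→Lot B = $732.
Swapping Okafor↔Ghosh (Okafor→Lot A $104, Ghosh→Lot G $87) loses 111.

Maximum total: $758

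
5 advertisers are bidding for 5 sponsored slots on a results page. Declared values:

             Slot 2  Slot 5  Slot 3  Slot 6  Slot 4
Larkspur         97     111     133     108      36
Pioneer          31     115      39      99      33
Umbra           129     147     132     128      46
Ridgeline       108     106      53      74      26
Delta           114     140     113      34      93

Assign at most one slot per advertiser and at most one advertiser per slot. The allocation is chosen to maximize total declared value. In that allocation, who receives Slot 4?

Delta receives Slot 4.

This is a one-to-one assignment (maximum-weight bipartite matching).
Optimal: Larkspur→Slot 3 ($133), Pioneer→Slot 6 ($99), Umbra→Slot 5 ($147), Ridgeline→Slot 2 ($108), Delta→Slot 4 ($93) — total 133+99+147+108+93 = $580.
Next-best assignment: Larkspur→Slot 3, Pioneer→Slot 5, Umbra→Slot 6, Ridgeline→Slot 2, Delta→Slot 4 = $577.
Checked against all permutations: $580 is optimal.
Delta's own top slot is Slot 5 ($140), but forcing Delta→Slot 5 and reassigning the rest optimally gives only $542 — worse by 38.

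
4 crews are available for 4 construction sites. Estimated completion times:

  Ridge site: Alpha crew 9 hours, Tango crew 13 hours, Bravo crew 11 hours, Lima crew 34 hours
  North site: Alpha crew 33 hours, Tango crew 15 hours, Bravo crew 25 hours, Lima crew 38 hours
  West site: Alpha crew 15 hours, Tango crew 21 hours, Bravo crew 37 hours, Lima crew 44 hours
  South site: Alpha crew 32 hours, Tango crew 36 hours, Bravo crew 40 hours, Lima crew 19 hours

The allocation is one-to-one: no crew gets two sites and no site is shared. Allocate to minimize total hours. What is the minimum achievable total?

Optimal: Alpha crew→West site (15 hours), Tango crew→North site (15 hours), Bravo crew→Ridge site (11 hours), Lima crew→South site (19 hours) — total 15+15+11+19 = 60 hours.
Min-entry greedy (repeatedly take the single cheapest remaining cell) gives 80 hours, worse by 20.
Next-best assignment: Alpha crew→West site, Tango crew→Ridge site, Bravo crew→North site, Lima crew→South site = 72 hours.

Min total: 60 hours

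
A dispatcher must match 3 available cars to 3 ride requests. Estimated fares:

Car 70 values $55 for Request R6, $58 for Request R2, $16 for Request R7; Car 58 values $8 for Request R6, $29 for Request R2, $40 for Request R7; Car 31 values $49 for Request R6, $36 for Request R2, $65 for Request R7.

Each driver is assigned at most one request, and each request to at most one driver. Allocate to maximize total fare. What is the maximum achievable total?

This is a one-to-one assignment (maximum-weight bipartite matching).
Optimal: Car 70→Request R6 ($55), Car 58→Request R2 ($29), Car 31→Request R7 ($65) — total 55+29+65 = $149.
Every other assignment is strictly worse.

Maximum total: $149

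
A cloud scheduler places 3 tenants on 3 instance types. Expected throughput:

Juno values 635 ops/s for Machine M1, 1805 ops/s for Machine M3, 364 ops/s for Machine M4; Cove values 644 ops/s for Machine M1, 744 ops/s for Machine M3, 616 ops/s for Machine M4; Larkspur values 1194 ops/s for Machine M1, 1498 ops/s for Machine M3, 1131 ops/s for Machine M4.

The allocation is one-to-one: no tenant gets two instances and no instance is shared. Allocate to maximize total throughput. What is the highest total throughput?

Optimal: Juno→Machine M3 (1805 ops/s), Cove→Machine M4 (616 ops/s), Larkspur→Machine M1 (1194 ops/s) — total 1805+616+1194 = 3615 ops/s.
Row-greedy (each tenant in turn takes its best remaining instance) gives 3580 ops/s, worse by 35.

Maximum total: 3615 ops/s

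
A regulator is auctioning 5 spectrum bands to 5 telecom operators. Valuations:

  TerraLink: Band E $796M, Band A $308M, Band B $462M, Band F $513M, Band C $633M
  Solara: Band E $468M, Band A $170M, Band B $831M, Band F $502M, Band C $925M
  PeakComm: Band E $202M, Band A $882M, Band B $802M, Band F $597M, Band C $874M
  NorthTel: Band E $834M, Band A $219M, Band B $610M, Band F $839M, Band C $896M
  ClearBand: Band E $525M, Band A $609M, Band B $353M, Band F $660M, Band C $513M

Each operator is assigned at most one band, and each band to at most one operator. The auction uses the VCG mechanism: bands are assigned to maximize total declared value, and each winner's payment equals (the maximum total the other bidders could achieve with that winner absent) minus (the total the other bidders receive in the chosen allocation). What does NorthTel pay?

NorthTel pays $94M.

Efficient allocation: TerraLink→Band E ($796M), Solara→Band B ($831M), PeakComm→Band A ($882M), NorthTel→Band C ($896M), ClearBand→Band F ($660M); total welfare W = $4065M.
NorthTel receives Band C at value $896M, so the others get W − 896 = $3169M.
Without NorthTel: best allocation of the remaining 4 bidders over all 5 bands is TerraLink→Band E ($796M), Solara→Band C ($925M), PeakComm→Band A ($882M), ClearBand→Band F ($660M), total $3263M.
VCG payment = (others' best without NorthTel) − (others' welfare with NorthTel) = 3263 − 3169 = $94M.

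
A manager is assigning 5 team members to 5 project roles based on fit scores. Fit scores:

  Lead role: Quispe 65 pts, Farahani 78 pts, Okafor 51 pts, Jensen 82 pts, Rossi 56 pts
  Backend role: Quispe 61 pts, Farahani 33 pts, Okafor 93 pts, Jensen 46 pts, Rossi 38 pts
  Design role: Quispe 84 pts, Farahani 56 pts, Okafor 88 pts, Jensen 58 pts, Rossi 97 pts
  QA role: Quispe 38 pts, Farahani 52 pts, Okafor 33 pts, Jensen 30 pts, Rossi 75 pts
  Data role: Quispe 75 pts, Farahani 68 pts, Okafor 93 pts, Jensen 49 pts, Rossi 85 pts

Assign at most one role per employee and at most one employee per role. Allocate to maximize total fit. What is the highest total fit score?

Max total: 402 pts

This is a one-to-one assignment (maximum-weight bipartite matching).
Optimal: Quispe→Design role (84 pts), Farahani→Data role (68 pts), Okafor→Backend role (93 pts), Jensen→Lead role (82 pts), Rossi→QA role (75 pts) — total 84+68+93+82+75 = 402 pts.
Row-greedy (each employee in turn takes its best remaining role) gives 379 pts, worse by 23.
Swapping Quispe↔Rossi (Quispe→QA role 38 pts, Rossi→Design role 97 pts) loses 24.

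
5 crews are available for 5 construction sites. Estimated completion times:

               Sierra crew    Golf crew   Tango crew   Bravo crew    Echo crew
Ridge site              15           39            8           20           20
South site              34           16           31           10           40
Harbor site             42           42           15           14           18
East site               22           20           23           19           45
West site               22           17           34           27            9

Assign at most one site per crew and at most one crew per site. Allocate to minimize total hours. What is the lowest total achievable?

This is a one-to-one assignment (minimum-cost bipartite matching).
Optimal: Sierra crew→Ridge site (15 hours), Golf crew→East site (20 hours), Tango crew→Harbor site (15 hours), Bravo crew→South site (10 hours), Echo crew→West site (9 hours) — total 15+20+15+10+9 = 69 hours.
Column-greedy (each site in turn goes to its cheapest remaining crew) gives 78 hours, worse by 9.
Swapping Bravo crew↔Echo crew (Bravo crew→West site 27 hours, Echo crew→South site 40 hours) adds 48.

Minimum total: 69 hours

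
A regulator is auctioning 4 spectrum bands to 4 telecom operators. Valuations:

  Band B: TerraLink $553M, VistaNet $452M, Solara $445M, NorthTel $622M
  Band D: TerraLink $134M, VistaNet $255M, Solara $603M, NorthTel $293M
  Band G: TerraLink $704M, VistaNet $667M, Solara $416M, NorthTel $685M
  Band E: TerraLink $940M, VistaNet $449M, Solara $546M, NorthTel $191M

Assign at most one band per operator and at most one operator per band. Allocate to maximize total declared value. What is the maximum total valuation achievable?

This is the linear assignment problem.
Optimal: TerraLink→Band E ($940M), VistaNet→Band G ($667M), Solara→Band D ($603M), NorthTel→Band B ($622M) — total 940+667+603+622 = $2832M.
Column-greedy (each band in turn goes to its best remaining operator) gives $2378M, worse by 454.
Next-best assignment: TerraLink→Band E, VistaNet→Band B, Solara→Band D, NorthTel→Band G = $2680M.

Maximum total: $2832M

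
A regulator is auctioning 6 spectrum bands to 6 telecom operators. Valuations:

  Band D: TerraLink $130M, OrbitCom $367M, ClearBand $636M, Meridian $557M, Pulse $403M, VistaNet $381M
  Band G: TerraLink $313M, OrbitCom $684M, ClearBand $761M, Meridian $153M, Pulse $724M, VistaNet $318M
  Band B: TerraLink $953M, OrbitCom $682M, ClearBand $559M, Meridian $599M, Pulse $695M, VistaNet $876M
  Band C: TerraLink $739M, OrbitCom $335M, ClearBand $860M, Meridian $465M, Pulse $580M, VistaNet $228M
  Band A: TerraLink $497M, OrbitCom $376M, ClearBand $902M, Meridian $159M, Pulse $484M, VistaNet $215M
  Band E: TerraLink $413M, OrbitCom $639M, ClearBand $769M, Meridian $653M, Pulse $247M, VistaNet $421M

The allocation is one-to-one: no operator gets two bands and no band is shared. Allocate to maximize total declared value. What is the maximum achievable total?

Max total: $4437M

Optimal: TerraLink→Band C ($739M), OrbitCom→Band E ($639M), ClearBand→Band A ($902M), Meridian→Band D ($557M), Pulse→Band G ($724M), VistaNet→Band B ($876M) — total 739+639+902+557+724+876 = $4437M.
Column-greedy (each band in turn goes to its best remaining operator) gives $3575M, worse by 862.
Every other assignment is strictly worse.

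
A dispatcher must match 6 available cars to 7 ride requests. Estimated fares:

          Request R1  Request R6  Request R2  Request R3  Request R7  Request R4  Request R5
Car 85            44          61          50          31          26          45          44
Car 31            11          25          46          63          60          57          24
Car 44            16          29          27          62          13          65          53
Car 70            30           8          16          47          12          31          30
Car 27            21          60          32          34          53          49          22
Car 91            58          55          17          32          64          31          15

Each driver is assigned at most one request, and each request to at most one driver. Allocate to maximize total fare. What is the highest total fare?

This is a one-to-one assignment (maximum-weight bipartite matching).
Optimal: Car 85→Request R2 ($50), Car 31→Request R7 ($60), Car 44→Request R4 ($65), Car 70→Request R3 ($47), Car 27→Request R6 ($60), Car 91→Request R1 ($58) — total 50+60+65+47+60+58 = $340.
Column-greedy (each request in turn goes to its best remaining driver) gives $311, worse by 29.
Swapping Car 91↔Car 31 (Car 91→Request R7 $64, Car 31→Request R1 $11) loses 43.
Every other assignment is strictly worse.

Max total: $340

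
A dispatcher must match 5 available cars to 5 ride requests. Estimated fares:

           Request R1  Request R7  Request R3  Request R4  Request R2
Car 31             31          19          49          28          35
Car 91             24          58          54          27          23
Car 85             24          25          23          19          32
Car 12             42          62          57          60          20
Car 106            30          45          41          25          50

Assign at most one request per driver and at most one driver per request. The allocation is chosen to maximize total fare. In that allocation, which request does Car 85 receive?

Optimal: Car 31→Request R3 ($49), Car 91→Request R7 ($58), Car 85→Request R1 ($24), Car 12→Request R4 ($60), Car 106→Request R2 ($50) — total 49+58+24+60+50 = $241.
Row-greedy (each driver in turn takes its best remaining request) gives $229, worse by 12.
Next-best assignment: Car 31→Request R3, Car 91→Request R7, Car 85→Request R2, Car 12→Request R4, Car 106→Request R1 = $229.
Swapping Car 106↔Car 12 (Car 106→Request R4 $25, Car 12→Request R2 $20) loses 65.
Car 85's own top request is Request R2 ($32), but forcing Car 85→Request R2 and reassigning the rest optimally gives only $229 — worse by 12.

Car 85 receives Request R1.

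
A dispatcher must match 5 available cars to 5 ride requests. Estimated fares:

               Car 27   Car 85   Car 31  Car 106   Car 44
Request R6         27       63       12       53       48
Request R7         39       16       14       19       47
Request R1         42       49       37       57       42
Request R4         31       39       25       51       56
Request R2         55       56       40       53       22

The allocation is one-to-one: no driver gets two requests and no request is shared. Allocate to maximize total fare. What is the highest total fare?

This is a one-to-one assignment (maximum-weight bipartite matching).
Optimal: Car 27→Request R7 ($39), Car 85→Request R6 ($63), Car 31→Request R2 ($40), Car 106→Request R1 ($57), Car 44→Request R4 ($56) — total 39+63+40+57+56 = $255.
Column-greedy (each request in turn goes to its best remaining driver) gives $238, worse by 17.

Maximum total: $255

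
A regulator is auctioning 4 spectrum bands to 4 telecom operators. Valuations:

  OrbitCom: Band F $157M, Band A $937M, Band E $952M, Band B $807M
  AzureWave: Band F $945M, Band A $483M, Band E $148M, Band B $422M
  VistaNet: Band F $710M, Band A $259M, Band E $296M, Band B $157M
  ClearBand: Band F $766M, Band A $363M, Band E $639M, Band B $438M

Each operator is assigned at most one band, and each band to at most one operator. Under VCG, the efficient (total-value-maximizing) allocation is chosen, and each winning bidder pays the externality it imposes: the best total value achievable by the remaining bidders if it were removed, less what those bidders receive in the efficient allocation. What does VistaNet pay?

VistaNet pays $523M.

Efficient allocation: OrbitCom→Band A ($937M), AzureWave→Band B ($422M), VistaNet→Band F ($710M), ClearBand→Band E ($639M); total welfare W = $2708M.
VistaNet receives Band F at value $710M, so the others get W − 710 = $1998M.
Without VistaNet: best allocation of the remaining 3 bidders over all 4 bands is OrbitCom→Band A ($937M), AzureWave→Band F ($945M), ClearBand→Band E ($639M), total $2521M.
VCG payment = (others' best without VistaNet) − (others' welfare with VistaNet) = 2521 − 1998 = $523M.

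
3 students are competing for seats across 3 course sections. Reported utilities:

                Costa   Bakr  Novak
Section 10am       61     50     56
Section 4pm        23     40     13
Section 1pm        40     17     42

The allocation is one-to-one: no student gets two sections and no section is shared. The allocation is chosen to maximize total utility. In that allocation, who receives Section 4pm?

Optimal: Costa→Section 10am (61 points), Bakr→Section 4pm (40 points), Novak→Section 1pm (42 points) — total 61+40+42 = 143 points.
Next-best assignment: Costa→Section 1pm, Bakr→Section 4pm, Novak→Section 10am = 136 points.
Checked against all permutations: 143 points is optimal.
Bakr's own top section is Section 10am (50 points), but forcing Bakr→Section 10am and reassigning the rest optimally gives only 115 points — worse by 28.

Bakr receives Section 4pm.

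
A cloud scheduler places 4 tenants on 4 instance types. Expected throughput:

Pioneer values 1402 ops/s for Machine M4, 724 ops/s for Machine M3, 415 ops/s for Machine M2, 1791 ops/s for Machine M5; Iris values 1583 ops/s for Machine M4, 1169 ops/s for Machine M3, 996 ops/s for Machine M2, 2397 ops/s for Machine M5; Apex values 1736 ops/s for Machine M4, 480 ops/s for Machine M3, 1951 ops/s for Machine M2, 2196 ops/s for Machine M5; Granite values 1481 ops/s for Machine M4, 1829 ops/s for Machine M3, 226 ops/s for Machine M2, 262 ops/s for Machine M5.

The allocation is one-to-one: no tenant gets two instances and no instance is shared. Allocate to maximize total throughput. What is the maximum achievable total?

Max total: 7579 ops/s

Treat this as an assignment problem: match each tenant to one instance.
Optimal: Pioneer→Machine M4 (1402 ops/s), Iris→Machine M5 (2397 ops/s), Apex→Machine M2 (1951 ops/s), Granite→Machine M3 (1829 ops/s) — total 1402+2397+1951+1829 = 7579 ops/s.
Row-greedy (each tenant in turn takes its best remaining instance) gives 7154 ops/s, worse by 425.
Next-best assignment: Pioneer→Machine M5, Iris→Machine M4, Apex→Machine M2, Granite→Machine M3 = 7154 ops/s.
No other one-to-one assignment exceeds 7579 ops/s.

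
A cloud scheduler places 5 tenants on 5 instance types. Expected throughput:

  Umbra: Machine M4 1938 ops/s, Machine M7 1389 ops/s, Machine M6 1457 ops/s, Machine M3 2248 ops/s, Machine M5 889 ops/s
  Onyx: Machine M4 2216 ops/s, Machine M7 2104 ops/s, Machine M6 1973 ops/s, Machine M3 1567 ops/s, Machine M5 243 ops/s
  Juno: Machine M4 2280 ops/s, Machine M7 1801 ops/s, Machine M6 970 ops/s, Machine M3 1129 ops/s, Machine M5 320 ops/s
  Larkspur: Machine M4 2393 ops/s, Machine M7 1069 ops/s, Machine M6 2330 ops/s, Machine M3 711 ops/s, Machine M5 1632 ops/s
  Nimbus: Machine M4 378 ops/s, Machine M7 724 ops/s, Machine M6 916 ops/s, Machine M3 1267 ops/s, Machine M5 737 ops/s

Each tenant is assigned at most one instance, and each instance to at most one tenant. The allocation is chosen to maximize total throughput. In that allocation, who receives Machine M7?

This is a one-to-one assignment (maximum-weight bipartite matching).
Optimal: Umbra→Machine M3 (2248 ops/s), Onyx→Machine M7 (2104 ops/s), Juno→Machine M4 (2280 ops/s), Larkspur→Machine M6 (2330 ops/s), Nimbus→Machine M5 (737 ops/s) — total 2248+2104+2280+2330+737 = 9699 ops/s.
Row-greedy (each tenant in turn takes its best remaining instance) gives 9332 ops/s, worse by 367.
Every other assignment is strictly worse.
Onyx's own top instance is Machine M4 (2216 ops/s), but forcing Onyx→Machine M4 and reassigning the rest optimally gives only 9332 ops/s — worse by 367.

Onyx receives Machine M7.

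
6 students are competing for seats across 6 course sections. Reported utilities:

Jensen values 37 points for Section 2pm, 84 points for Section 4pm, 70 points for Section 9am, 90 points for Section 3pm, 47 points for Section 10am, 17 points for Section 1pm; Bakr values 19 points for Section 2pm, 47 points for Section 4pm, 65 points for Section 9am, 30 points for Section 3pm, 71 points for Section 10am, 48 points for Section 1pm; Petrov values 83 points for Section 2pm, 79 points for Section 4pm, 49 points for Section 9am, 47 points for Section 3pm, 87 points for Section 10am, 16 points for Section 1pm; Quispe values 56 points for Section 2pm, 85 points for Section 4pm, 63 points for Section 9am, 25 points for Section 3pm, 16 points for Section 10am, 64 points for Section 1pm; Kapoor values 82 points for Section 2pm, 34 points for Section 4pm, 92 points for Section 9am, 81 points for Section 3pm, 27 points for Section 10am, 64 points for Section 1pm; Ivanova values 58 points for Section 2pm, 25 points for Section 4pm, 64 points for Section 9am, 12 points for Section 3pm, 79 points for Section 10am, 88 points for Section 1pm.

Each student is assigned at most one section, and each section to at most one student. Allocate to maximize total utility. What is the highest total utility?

Max total: 509 points

Optimal: Jensen→Section 3pm (90 points), Bakr→Section 10am (71 points), Petrov→Section 2pm (83 points), Quispe→Section 4pm (85 points), Kapoor→Section 9am (92 points), Ivanova→Section 1pm (88 points) — total 90+71+83+85+92+88 = 509 points.
Column-greedy (each section in turn goes to its best remaining student) gives 477 points, worse by 32.
Next-best assignment: Jensen→Section 3pm, Bakr→Section 9am, Petrov→Section 10am, Quispe→Section 4pm, Kapoor→Section 2pm, Ivanova→Section 1pm = 497 points.
Checked against all permutations: 509 points is optimal.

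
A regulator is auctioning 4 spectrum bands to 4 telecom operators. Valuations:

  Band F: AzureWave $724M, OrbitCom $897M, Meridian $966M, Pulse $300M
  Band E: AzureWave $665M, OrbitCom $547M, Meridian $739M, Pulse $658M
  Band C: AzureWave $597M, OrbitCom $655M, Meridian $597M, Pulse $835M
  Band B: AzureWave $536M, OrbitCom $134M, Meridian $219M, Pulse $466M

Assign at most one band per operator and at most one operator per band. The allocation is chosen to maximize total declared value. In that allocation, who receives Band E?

Meridian receives Band E.

This is the linear assignment problem.
Optimal: AzureWave→Band B ($536M), OrbitCom→Band F ($897M), Meridian→Band E ($739M), Pulse→Band C ($835M) — total 536+897+739+835 = $3007M.
Row-greedy (each operator in turn takes its best remaining band) gives $2584M, worse by 423.
Next-best assignment: AzureWave→Band B, OrbitCom→Band E, Meridian→Band F, Pulse→Band C = $2884M.
Swapping OrbitCom↔AzureWave (OrbitCom→Band B $134M, AzureWave→Band F $724M) loses 575.
Every other assignment is strictly worse.
Meridian's own top band is Band F ($966M), but forcing Meridian→Band F and reassigning the rest optimally gives only $2884M — worse by 123.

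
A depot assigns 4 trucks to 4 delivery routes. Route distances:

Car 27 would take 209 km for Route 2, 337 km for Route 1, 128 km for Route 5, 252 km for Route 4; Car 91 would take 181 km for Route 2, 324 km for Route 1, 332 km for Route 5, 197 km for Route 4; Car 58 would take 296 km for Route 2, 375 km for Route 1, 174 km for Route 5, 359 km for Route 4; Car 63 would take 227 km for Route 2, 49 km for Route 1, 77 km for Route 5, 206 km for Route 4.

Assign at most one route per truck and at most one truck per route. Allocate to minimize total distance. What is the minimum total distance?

Treat this as an assignment problem: match each truck to one route.
Optimal: Car 27→Route 2 (209 km), Car 91→Route 4 (197 km), Car 58→Route 5 (174 km), Car 63→Route 1 (49 km) — total 209+197+174+49 = 629 km.
Min-entry greedy (repeatedly take the single cheapest remaining cell) gives 717 km, worse by 88.

Min total: 629 km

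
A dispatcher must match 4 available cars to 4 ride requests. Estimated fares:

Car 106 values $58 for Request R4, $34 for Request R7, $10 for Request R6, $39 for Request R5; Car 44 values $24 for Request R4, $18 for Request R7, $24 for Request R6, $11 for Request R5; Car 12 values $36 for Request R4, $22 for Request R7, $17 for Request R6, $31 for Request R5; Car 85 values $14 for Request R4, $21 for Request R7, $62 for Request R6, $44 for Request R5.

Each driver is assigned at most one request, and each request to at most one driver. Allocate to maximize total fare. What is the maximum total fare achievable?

Maximum total: $169

Treat this as an assignment problem: match each driver to one request.
Optimal: Car 106→Request R4 ($58), Car 44→Request R7 ($18), Car 12→Request R5 ($31), Car 85→Request R6 ($62) — total 58+18+31+62 = $169.
Row-greedy (each driver in turn takes its best remaining request) gives $134, worse by 35.
Next-best assignment: Car 106→Request R5, Car 44→Request R7, Car 12→Request R4, Car 85→Request R6 = $155.
Checked against all permutations: $169 is optimal.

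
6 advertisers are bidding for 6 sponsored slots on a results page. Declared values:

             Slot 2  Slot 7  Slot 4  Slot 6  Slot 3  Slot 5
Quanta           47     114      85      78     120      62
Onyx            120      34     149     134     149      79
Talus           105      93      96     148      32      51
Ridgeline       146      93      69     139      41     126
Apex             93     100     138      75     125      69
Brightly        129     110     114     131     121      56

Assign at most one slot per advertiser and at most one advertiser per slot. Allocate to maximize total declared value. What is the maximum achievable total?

This is the linear assignment problem.
Optimal: Quanta→Slot 7 ($114), Onyx→Slot 3 ($149), Talus→Slot 6 ($148), Ridgeline→Slot 5 ($126), Apex→Slot 4 ($138), Brightly→Slot 2 ($129) — total 114+149+148+126+138+129 = $804.
Row-greedy (each advertiser in turn takes its best remaining slot) gives $719, worse by 85.
Swapping Talus↔Onyx (Talus→Slot 3 $32, Onyx→Slot 6 $134) loses 131.
Checked against all permutations: $804 is optimal.

Max total: $804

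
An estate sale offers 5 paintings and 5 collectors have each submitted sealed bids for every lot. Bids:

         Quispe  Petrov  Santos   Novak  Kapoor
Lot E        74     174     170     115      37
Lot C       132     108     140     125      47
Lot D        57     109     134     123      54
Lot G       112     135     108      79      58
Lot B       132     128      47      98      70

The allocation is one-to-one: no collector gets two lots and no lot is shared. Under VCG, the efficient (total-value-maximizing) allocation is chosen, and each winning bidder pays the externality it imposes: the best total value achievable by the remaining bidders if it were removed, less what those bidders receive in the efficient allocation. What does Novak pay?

Novak pays $3.

Efficient allocation: Quispe→Lot C ($132), Petrov→Lot G ($135), Santos→Lot E ($170), Novak→Lot D ($123), Kapoor→Lot B ($70); total welfare W = $630.
Novak receives Lot D at value $123, so the others get W − 123 = $507.
Without Novak: best allocation of the remaining 4 bidders over all 5 lots is Quispe→Lot C ($132), Petrov→Lot E ($174), Santos→Lot D ($134), Kapoor→Lot B ($70), total $510.
VCG payment = (others' best without Novak) − (others' welfare with Novak) = 510 − 507 = $3.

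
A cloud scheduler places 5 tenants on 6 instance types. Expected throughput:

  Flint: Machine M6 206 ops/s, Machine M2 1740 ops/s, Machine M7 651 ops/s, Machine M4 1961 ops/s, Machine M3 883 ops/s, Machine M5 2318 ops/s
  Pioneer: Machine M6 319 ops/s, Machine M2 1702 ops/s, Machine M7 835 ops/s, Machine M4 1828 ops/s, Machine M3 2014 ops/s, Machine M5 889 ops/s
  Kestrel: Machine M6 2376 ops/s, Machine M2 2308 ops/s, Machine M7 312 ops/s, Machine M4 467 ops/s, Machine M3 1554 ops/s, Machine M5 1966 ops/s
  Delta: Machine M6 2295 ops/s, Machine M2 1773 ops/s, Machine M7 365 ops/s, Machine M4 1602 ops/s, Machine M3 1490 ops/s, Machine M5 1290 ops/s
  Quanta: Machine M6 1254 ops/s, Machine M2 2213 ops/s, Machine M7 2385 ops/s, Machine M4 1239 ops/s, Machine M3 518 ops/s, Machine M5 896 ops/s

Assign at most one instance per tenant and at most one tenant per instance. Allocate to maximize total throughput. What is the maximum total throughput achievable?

Max total: 11320 ops/s

Optimal: Flint→Machine M5 (2318 ops/s), Pioneer→Machine M3 (2014 ops/s), Kestrel→Machine M2 (2308 ops/s), Delta→Machine M6 (2295 ops/s), Quanta→Machine M7 (2385 ops/s) — total 2318+2014+2308+2295+2385 = 11320 ops/s.
Row-greedy (each tenant in turn takes its best remaining instance) gives 10866 ops/s, worse by 454.
Checked against all permutations: 11320 ops/s is optimal.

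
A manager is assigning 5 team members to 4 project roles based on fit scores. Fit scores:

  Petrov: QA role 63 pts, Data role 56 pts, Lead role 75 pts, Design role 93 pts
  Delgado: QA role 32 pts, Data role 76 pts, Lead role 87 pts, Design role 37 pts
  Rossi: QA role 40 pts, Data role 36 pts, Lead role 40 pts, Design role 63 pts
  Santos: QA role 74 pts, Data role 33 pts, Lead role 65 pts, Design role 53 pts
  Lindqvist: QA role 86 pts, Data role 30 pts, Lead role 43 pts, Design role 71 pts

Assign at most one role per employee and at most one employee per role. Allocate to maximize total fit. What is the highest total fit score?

Max total: 320 pts

Optimal: Lindqvist→QA role (86 pts), Delgado→Data role (76 pts), Santos→Lead role (65 pts), Petrov→Design role (93 pts) — total 86+76+65+93 = 320 pts.
Max-entry greedy (repeatedly take the single best remaining cell) gives 302 pts, worse by 18.
Next-best assignment: Lindqvist→QA role, Rossi→Data role, Delgado→Lead role, Petrov→Design role = 302 pts.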